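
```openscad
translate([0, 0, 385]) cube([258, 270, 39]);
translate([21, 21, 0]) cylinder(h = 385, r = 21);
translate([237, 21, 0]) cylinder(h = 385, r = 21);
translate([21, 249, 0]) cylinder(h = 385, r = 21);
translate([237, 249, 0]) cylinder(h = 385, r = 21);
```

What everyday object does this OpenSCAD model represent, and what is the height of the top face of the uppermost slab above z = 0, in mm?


A stool. The seat height is 424 mm.

A 258×270×39 slab at z = 385 on four corner cylinders — a stool. The seat top is 385 + 39 = 424 mm.


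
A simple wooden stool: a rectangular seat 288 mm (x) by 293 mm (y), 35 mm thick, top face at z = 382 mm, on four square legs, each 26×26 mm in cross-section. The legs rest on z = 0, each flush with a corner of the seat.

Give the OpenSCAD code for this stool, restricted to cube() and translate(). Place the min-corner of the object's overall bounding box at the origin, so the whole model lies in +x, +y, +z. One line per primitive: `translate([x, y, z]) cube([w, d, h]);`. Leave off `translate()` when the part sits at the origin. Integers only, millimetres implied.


translate([0, 0, 347]) cube([288, 293, 35]);
cube([26, 26, 347]);
translate([262, 0, 0]) cube([26, 26, 347]);
translate([0, 267, 0]) cube([26, 26, 347]);
translate([262, 267, 0]) cube([26, 26, 347]);


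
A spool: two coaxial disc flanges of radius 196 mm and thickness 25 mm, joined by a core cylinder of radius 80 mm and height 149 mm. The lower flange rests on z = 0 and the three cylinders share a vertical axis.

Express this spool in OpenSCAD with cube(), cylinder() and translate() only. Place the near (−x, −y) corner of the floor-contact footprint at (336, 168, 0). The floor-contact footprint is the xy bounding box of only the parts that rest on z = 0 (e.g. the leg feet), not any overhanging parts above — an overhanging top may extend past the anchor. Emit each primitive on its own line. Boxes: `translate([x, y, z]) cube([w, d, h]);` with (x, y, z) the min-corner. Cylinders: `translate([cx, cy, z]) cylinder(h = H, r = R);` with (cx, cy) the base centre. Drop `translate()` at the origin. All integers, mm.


translate([532, 364, 0]) cylinder(h = 25, r = 196);
translate([532, 364, 25]) cylinder(h = 149, r = 80);
translate([532, 364, 174]) cylinder(h = 25, r = 196);


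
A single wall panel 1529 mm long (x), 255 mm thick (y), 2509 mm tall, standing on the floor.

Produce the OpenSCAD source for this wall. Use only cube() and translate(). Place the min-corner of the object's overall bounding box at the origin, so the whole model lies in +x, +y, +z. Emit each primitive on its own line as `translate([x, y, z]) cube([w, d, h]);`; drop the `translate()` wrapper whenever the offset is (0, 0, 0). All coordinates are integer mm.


cube([1529, 255, 2509]);


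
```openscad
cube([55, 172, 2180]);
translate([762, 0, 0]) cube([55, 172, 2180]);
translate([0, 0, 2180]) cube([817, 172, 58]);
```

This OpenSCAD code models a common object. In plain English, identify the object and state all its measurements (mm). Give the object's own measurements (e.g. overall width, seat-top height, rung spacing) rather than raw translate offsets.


A door frame. The clear opening is 707 mm wide and 2180 mm high. Two 55 mm wide jambs, 172 mm deep, stand either side of the opening from the floor to the top of the opening. A 58 mm thick head sits across the top of both jambs, spanning the full outside width of the frame.


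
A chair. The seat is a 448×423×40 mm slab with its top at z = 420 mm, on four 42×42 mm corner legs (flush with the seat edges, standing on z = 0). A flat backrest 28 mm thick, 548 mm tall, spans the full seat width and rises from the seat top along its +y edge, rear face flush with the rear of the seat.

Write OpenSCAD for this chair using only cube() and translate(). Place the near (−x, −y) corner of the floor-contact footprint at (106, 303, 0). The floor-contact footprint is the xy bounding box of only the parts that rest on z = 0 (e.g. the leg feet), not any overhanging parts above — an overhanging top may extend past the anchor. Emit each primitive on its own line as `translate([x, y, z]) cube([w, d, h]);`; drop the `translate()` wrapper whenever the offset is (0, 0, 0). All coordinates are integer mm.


translate([106, 303, 380]) cube([448, 423, 40]);
translate([106, 303, 0]) cube([42, 42, 380]);
translate([512, 303, 0]) cube([42, 42, 380]);
translate([106, 684, 0]) cube([42, 42, 380]);
translate([512, 684, 0]) cube([42, 42, 380]);
translate([106, 698, 420]) cube([448, 28, 548]);


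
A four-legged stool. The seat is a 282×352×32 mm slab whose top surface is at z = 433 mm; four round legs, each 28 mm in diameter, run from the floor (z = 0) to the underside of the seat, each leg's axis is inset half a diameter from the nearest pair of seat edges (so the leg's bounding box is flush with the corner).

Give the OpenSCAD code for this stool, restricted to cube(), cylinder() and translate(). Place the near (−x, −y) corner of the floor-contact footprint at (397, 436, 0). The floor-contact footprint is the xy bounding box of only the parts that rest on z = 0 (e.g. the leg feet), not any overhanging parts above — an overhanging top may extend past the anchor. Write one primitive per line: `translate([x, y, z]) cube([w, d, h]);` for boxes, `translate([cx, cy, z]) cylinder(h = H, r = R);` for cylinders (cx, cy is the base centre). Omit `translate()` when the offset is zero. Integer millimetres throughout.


translate([397, 436, 401]) cube([282, 352, 32]);
translate([411, 450, 0]) cylinder(h = 401, r = 14);
translate([665, 450, 0]) cylinder(h = 401, r = 14);
translate([411, 774, 0]) cylinder(h = 401, r = 14);
translate([665, 774, 0]) cylinder(h = 401, r = 14);


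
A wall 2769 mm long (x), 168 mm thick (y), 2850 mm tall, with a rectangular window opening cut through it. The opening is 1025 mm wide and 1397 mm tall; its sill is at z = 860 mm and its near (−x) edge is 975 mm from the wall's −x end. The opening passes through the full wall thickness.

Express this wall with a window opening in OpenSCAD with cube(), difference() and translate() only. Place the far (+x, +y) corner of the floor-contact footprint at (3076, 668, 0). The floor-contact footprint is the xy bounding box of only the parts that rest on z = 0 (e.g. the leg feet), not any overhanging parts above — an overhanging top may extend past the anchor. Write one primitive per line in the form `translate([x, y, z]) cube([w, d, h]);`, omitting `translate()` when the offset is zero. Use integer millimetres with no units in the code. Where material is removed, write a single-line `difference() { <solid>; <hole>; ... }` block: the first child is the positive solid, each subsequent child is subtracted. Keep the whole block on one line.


difference() { translate([307, 500, 0]) cube([2769, 168, 2850]); translate([1282, 500, 860]) cube([1025, 168, 1397]); }


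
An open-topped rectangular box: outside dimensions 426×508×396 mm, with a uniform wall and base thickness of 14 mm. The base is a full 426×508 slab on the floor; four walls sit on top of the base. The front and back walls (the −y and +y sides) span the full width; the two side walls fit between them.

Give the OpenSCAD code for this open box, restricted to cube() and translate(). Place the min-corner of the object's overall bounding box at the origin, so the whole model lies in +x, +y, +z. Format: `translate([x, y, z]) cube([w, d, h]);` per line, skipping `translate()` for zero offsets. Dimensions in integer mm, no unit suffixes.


cube([426, 508, 14]);
translate([0, 0, 14]) cube([426, 14, 382]);
translate([0, 494, 14]) cube([426, 14, 382]);
translate([0, 14, 14]) cube([14, 480, 382]);
translate([412, 14, 14]) cube([14, 480, 382]);


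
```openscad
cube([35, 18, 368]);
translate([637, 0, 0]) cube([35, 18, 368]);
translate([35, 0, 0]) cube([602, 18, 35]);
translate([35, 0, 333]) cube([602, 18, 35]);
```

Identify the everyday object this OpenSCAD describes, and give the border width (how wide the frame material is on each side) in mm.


A picture frame. The border width is 35 mm.

Four thin pieces enclosing a rectangular opening — a picture frame. The two full-height stiles are 368 mm tall; the top rail sits at z = 333 and is 35 mm tall, so the border above the opening is 368 − 333 = 35 mm, matching the stile x-width.


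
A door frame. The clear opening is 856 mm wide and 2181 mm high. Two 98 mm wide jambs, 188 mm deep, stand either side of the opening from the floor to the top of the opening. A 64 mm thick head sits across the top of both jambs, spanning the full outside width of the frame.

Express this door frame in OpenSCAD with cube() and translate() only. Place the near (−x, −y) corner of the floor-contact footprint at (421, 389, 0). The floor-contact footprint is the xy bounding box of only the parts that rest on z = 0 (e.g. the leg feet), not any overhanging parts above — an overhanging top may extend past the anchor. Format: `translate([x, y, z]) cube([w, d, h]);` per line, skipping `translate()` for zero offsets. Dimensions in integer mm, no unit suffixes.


translate([421, 389, 0]) cube([98, 188, 2181]);
translate([1375, 389, 0]) cube([98, 188, 2181]);
translate([421, 389, 2181]) cube([1052, 188, 64]);


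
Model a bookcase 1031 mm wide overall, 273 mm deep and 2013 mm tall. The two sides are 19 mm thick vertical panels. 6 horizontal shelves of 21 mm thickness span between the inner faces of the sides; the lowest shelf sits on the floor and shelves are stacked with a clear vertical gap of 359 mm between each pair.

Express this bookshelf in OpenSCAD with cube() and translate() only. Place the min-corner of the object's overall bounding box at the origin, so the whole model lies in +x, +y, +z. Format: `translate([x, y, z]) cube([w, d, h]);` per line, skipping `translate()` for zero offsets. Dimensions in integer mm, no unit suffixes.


cube([19, 273, 2013]);
translate([1012, 0, 0]) cube([19, 273, 2013]);
translate([19, 0, 0]) cube([993, 273, 21]);
translate([19, 0, 380]) cube([993, 273, 21]);
translate([19, 0, 760]) cube([993, 273, 21]);
translate([19, 0, 1140]) cube([993, 273, 21]);
translate([19, 0, 1520]) cube([993, 273, 21]);
translate([19, 0, 1900]) cube([993, 273, 21]);


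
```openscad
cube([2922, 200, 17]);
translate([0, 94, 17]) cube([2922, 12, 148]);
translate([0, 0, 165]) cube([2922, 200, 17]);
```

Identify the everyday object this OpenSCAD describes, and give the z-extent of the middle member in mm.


An I-beam. The web height is 148 mm.

Two wide flanges with a thin centred web — an I-beam. Overall 182 mm minus two 17 mm flanges gives a web of 182 − 2·17 = 148 mm.


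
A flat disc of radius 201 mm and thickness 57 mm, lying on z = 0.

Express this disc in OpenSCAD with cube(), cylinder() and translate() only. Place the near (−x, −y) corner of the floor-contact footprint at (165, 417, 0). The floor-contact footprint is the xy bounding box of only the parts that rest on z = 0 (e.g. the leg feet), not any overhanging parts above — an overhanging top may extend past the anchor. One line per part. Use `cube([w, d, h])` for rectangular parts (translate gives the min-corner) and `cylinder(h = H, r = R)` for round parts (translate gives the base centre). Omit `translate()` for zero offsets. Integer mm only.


translate([366, 618, 0]) cylinder(h = 57, r = 201);


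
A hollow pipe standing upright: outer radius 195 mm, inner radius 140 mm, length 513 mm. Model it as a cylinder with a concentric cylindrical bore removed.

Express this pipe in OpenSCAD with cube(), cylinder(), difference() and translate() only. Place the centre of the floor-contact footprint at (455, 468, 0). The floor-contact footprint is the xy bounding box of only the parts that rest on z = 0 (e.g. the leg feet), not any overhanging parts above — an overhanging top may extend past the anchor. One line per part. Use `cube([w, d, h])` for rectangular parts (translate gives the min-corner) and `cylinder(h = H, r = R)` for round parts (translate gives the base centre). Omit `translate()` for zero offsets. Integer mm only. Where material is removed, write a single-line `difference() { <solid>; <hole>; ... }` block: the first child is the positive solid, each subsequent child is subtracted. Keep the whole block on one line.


difference() { translate([455, 468, 0]) cylinder(h = 513, r = 195); translate([455, 468, 0]) cylinder(h = 513, r = 140); }


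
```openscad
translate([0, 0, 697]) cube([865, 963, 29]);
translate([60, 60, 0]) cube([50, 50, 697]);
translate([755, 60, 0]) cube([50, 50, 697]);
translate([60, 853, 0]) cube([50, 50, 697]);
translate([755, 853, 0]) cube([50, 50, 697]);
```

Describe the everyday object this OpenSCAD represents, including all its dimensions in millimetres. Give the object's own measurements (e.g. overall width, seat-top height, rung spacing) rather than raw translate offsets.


A table: top 865 mm (x) × 963 mm (y), 29 mm thick, upper face at z = 726 mm, on four 50×50 mm square legs, each inset 60 mm from the nearest pair of top edges from z = 0 to the bottom of the top.


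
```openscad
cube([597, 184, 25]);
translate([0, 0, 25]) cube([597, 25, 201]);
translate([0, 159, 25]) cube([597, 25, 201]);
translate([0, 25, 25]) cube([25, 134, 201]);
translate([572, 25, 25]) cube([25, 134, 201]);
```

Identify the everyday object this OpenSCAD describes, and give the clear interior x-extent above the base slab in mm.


An open box. The internal width is 547 mm.

A 597×184 base slab with four walls standing on it — an open box. The base is 597 mm wide and the walls are 25 mm thick, so the internal width is 597 − 2 × 25 = 547 mm.


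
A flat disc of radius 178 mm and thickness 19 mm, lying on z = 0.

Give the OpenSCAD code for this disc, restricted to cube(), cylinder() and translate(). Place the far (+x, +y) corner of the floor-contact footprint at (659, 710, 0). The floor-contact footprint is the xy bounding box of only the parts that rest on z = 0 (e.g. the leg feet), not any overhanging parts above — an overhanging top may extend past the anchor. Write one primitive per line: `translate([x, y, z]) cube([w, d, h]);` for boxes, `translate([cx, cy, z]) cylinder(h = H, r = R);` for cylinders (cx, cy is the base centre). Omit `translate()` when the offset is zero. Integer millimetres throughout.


translate([481, 532, 0]) cylinder(h = 19, r = 178);


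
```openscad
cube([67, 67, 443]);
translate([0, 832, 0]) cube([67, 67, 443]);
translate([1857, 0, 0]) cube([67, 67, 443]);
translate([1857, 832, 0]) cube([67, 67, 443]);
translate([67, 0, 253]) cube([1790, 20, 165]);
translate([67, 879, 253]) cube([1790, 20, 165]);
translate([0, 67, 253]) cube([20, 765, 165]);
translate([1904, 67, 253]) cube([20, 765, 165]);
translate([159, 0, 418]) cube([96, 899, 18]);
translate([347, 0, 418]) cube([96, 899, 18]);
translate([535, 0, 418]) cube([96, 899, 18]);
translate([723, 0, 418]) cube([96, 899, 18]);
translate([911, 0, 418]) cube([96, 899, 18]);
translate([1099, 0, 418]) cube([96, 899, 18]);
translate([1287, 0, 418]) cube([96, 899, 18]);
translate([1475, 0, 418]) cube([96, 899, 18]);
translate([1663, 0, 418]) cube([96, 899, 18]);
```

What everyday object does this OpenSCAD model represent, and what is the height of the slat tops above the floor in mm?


A bed frame. The slat-top height is 436 mm.

Four posts, four rails, and a row of slats — a bed frame. Slats sit on the rails at z = 253 + 165 = 418; with slat thickness 18, the top is 436 mm.


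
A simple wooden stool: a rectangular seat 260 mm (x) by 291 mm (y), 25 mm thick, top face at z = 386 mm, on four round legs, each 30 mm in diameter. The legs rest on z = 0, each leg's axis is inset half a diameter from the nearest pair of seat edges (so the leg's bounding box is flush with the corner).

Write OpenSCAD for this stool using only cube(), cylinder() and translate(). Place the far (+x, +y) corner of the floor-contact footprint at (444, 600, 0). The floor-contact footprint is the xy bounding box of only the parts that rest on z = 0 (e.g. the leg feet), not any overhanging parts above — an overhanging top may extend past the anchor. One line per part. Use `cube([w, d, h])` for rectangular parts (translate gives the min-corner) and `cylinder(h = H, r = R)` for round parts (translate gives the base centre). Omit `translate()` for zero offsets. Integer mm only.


translate([184, 309, 361]) cube([260, 291, 25]);
translate([199, 324, 0]) cylinder(h = 361, r = 15);
translate([429, 324, 0]) cylinder(h = 361, r = 15);
translate([199, 585, 0]) cylinder(h = 361, r = 15);
translate([429, 585, 0]) cylinder(h = 361, r = 15);


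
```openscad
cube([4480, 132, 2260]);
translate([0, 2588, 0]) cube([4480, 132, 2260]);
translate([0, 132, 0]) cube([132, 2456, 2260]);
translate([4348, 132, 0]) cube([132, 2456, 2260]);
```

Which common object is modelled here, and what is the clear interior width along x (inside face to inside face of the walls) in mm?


A house (or room) frame. The interior width is 4216 mm.

Four 2260 mm walls enclosing a rectangle with no floor or roof — a room or house frame. Outside width is 4480 mm and wall thickness is 132 mm, so the interior width is 4480 − 2 × 132 = 4216 mm.


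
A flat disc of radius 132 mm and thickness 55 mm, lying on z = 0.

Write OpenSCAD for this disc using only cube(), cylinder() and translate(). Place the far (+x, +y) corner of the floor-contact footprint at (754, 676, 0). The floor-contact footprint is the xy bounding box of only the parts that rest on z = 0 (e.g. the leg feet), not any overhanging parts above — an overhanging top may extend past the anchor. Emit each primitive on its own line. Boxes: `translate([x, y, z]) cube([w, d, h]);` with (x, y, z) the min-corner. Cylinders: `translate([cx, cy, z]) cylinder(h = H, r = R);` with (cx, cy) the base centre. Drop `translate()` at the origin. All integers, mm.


translate([622, 544, 0]) cylinder(h = 55, r = 132);


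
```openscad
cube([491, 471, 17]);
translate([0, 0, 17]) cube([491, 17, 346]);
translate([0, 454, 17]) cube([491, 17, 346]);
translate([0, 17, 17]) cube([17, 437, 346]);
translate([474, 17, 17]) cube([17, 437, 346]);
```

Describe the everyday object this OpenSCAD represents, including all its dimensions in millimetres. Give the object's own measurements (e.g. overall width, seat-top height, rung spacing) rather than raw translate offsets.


An open-topped rectangular box: outside dimensions 491×471×363 mm, with a uniform wall and base thickness of 17 mm. The base is a full 491×471 slab on the floor; four walls sit on top of the base. The front and back walls (the −y and +y sides) span the full width; the two side walls fit between them.


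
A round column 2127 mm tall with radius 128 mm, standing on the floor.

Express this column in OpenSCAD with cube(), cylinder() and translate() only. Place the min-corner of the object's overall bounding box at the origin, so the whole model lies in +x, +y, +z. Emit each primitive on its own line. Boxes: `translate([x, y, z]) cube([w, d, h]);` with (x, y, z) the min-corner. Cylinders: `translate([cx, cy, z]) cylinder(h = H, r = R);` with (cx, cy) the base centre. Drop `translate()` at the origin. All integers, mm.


translate([128, 128, 0]) cylinder(h = 2127, r = 128);


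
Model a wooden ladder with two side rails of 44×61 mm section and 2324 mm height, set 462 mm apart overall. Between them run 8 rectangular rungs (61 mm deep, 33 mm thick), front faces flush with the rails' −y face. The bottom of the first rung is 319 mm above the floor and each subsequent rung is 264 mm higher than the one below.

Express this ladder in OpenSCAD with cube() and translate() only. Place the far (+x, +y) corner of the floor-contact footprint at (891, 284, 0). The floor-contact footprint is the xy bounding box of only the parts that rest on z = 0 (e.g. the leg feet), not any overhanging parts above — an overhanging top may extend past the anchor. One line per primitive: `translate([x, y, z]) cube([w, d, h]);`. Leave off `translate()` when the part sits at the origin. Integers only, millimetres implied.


// rung span = 462 - 2*44 = 374
// rung[k] z = 319 + k*264
translate([429, 223, 0]) cube([44, 61, 2324]);
translate([847, 223, 0]) cube([44, 61, 2324]);
translate([473, 223, 319]) cube([374, 61, 33]);
translate([473, 223, 583]) cube([374, 61, 33]);
translate([473, 223, 847]) cube([374, 61, 33]);
translate([473, 223, 1111]) cube([374, 61, 33]);
translate([473, 223, 1375]) cube([374, 61, 33]);
translate([473, 223, 1639]) cube([374, 61, 33]);
translate([473, 223, 1903]) cube([374, 61, 33]);
translate([473, 223, 2167]) cube([374, 61, 33]);


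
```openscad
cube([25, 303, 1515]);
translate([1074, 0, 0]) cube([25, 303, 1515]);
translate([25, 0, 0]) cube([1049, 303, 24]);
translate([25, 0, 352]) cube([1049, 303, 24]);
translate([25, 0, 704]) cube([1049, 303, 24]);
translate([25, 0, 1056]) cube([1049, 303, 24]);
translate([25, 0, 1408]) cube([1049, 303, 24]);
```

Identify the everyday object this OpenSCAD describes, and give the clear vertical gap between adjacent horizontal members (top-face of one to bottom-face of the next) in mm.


A bookshelf. The clear shelf gap is 328 mm.

Two tall side panels with 5 horizontal boards between them — a bookshelf. The first two shelf undersides are at z = 0 and z = 352; with shelf thickness 24, the clear gap is 352 − 0 − 24 = 328 mm.


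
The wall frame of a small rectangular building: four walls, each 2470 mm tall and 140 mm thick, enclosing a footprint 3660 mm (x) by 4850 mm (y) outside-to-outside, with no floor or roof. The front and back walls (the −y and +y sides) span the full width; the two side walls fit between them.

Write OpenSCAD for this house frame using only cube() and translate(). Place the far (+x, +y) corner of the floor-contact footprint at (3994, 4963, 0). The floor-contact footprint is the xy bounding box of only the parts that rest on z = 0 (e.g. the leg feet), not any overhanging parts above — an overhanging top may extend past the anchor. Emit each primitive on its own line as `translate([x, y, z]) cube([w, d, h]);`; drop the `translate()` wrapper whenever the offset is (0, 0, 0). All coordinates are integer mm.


translate([334, 113, 0]) cube([3660, 140, 2470]);
translate([334, 4823, 0]) cube([3660, 140, 2470]);
translate([334, 253, 0]) cube([140, 4570, 2470]);
translate([3854, 253, 0]) cube([140, 4570, 2470]);


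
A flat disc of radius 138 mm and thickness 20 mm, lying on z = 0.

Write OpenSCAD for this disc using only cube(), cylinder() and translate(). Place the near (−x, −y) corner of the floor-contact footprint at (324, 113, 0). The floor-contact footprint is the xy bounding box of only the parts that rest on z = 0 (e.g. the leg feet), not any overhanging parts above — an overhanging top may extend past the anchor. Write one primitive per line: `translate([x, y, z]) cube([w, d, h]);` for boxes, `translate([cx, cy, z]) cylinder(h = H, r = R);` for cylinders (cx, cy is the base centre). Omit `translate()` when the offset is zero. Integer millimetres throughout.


translate([462, 251, 0]) cylinder(h = 20, r = 138);


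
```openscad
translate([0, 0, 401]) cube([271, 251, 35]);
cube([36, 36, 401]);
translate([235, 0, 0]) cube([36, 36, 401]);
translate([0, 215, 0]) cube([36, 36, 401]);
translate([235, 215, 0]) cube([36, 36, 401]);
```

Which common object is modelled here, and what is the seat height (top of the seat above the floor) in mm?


A stool. The seat height is 436 mm.

A 271×251×35 slab at z = 401 on four corner posts — a stool. The seat top is 401 + 35 = 436 mm.


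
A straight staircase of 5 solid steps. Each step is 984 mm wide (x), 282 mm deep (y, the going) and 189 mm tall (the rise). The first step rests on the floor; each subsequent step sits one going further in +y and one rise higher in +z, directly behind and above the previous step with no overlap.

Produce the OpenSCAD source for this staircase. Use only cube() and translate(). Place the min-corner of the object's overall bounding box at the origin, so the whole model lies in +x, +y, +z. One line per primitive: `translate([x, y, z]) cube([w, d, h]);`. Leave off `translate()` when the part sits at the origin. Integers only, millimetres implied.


cube([984, 282, 189]);
translate([0, 282, 189]) cube([984, 282, 189]);
translate([0, 564, 378]) cube([984, 282, 189]);
translate([0, 846, 567]) cube([984, 282, 189]);
translate([0, 1128, 756]) cube([984, 282, 189]);


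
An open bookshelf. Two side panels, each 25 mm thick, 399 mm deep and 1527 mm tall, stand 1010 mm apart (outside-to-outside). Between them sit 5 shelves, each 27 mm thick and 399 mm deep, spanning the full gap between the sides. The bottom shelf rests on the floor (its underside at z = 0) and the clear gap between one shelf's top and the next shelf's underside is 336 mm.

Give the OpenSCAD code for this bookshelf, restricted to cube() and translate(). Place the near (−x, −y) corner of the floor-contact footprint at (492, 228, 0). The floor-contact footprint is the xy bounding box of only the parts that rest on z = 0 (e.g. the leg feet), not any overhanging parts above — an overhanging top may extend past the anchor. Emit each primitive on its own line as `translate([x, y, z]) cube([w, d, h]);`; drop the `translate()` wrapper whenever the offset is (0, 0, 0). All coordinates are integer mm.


translate([492, 228, 0]) cube([25, 399, 1527]);
translate([1477, 228, 0]) cube([25, 399, 1527]);
translate([517, 228, 0]) cube([960, 399, 27]);
translate([517, 228, 363]) cube([960, 399, 27]);
translate([517, 228, 726]) cube([960, 399, 27]);
translate([517, 228, 1089]) cube([960, 399, 27]);
translate([517, 228, 1452]) cube([960, 399, 27]);


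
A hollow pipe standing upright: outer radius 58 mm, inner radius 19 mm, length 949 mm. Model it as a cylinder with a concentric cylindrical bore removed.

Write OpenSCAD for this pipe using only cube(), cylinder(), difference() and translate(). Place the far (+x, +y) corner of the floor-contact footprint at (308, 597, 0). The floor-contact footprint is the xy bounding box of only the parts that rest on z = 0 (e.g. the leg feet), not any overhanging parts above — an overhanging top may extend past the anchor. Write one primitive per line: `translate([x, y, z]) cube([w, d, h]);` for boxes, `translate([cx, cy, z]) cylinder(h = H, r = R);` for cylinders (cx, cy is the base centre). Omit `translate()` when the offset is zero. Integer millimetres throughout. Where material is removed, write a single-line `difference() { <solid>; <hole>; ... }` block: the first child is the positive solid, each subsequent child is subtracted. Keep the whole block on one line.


difference() { translate([250, 539, 0]) cylinder(h = 949, r = 58); translate([250, 539, 0]) cylinder(h = 949, r = 19); }


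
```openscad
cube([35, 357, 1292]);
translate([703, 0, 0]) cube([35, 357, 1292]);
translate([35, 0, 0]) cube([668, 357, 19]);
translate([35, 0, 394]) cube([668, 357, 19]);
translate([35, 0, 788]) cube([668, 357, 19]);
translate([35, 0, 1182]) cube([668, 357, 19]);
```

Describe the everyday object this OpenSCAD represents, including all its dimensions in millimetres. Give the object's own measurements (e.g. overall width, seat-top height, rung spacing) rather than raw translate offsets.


An open bookshelf. Two side panels, each 35 mm thick, 357 mm deep and 1292 mm tall, stand 738 mm apart (outside-to-outside). Between them sit 4 shelves, each 19 mm thick and 357 mm deep, spanning the full gap between the sides. The bottom shelf rests on the floor (its underside at z = 0) and the clear gap between one shelf's top and the next shelf's underside is 375 mm.


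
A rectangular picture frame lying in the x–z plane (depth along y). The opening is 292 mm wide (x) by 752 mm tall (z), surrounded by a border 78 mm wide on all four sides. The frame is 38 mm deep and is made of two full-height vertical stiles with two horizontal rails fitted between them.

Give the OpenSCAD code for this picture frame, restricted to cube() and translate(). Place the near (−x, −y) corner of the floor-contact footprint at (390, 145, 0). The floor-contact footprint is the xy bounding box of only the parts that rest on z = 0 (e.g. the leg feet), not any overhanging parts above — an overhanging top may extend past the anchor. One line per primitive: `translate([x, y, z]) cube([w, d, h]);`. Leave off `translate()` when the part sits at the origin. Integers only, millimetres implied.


translate([390, 145, 0]) cube([78, 38, 908]);
translate([760, 145, 0]) cube([78, 38, 908]);
translate([468, 145, 0]) cube([292, 38, 78]);
translate([468, 145, 830]) cube([292, 38, 78]);


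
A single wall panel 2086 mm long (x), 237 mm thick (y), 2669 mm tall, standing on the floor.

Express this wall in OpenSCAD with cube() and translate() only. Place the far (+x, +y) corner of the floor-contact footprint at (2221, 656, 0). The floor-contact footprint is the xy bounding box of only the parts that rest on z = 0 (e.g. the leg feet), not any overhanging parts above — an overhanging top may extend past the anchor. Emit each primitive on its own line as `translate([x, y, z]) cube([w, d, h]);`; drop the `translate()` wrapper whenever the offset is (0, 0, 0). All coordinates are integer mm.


translate([135, 419, 0]) cube([2086, 237, 2669]);


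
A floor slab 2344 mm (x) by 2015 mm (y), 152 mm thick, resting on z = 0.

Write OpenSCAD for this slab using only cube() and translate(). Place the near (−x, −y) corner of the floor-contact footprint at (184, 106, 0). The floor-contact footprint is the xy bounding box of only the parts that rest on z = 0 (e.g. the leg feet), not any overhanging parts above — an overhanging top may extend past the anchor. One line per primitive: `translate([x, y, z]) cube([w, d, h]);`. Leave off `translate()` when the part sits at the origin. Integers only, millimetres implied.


translate([184, 106, 0]) cube([2344, 2015, 152]);


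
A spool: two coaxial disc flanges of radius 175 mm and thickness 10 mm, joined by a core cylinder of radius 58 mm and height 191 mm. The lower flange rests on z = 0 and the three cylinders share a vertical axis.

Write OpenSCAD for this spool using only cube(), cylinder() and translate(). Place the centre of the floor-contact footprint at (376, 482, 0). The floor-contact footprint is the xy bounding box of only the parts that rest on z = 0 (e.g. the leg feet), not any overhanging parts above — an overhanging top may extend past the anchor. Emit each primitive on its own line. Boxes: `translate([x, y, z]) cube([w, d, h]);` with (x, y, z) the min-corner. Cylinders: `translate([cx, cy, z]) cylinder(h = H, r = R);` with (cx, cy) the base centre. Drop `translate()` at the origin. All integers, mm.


translate([376, 482, 0]) cylinder(h = 10, r = 175);
translate([376, 482, 10]) cylinder(h = 191, r = 58);
translate([376, 482, 201]) cylinder(h = 10, r = 175);


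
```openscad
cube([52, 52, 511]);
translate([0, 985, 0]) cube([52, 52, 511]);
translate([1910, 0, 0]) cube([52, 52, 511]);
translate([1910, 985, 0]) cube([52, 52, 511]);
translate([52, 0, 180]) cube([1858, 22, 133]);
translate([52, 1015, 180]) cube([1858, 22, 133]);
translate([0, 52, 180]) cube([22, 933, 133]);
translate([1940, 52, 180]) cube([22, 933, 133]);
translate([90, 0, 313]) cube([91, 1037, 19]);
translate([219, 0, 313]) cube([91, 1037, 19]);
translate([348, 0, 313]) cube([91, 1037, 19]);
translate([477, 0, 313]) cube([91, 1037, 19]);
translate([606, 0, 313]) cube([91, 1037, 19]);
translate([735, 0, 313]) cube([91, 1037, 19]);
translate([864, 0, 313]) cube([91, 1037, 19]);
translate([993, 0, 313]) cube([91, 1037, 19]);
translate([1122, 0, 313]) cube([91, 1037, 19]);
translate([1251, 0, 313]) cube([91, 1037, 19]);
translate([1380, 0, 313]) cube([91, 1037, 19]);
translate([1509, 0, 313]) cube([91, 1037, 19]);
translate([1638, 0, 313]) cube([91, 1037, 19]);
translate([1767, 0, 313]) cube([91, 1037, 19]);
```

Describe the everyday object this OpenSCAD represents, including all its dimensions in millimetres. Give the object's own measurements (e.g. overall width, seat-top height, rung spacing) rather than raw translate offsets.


A bed frame 1962 mm long (x) by 1037 mm wide (y). Four 52×52 mm corner posts, 511 mm tall, at the corners of the footprint. Four rails of 22 mm thickness and 133 mm height run between adjacent posts with their undersides at z = 180 mm, their outer faces flush with the outside of the frame (the two x-running rails run between the posts' inner faces; the two y-running rails run between the posts' inner faces). 14 slats, each 91 mm wide (x) and 19 mm thick, lie across the top of the two x-running rails, running the full 1037 mm width of the frame in y; along x they sit between the end posts with a 38 mm gap after the −x posts and between neighbouring slats, leaving 52 mm before the +x posts.


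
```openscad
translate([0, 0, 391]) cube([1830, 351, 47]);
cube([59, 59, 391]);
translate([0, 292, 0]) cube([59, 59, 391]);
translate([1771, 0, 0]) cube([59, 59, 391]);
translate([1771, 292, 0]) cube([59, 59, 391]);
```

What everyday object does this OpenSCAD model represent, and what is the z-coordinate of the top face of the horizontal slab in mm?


A bench. The seat-top height is 438 mm.

A long slab on four corner posts — a bench. The slab sits at z = 391 with thickness 47, so the top is 391 + 47 = 438 mm.


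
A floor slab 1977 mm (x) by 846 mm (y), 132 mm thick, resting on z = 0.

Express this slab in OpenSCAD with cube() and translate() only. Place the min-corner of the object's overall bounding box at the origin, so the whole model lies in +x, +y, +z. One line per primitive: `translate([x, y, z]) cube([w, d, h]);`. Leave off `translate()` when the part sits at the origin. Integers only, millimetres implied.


cube([1977, 846, 132]);


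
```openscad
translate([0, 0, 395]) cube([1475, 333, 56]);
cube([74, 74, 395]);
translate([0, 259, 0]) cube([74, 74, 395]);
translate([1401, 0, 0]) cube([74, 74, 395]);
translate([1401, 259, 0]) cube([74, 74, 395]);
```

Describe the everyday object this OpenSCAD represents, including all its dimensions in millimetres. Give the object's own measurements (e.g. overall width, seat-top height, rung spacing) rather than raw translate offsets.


A long wooden bench with a 1475 mm (x) × 333 mm (y) seat, 56 mm thick, its top surface 451 mm above the floor. Four 74 mm square legs at the seat corners, flush with the edges, run from z = 0 to the seat underside.


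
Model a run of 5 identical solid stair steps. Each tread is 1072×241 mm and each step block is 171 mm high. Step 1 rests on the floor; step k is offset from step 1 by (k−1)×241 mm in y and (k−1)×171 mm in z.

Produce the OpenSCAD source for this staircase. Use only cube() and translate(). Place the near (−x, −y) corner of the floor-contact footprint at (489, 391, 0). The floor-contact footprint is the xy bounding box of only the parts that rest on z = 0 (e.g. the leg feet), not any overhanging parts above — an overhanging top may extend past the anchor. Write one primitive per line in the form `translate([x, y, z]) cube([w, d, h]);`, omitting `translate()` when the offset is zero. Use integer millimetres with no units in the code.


translate([489, 391, 0]) cube([1072, 241, 171]);
translate([489, 632, 171]) cube([1072, 241, 171]);
translate([489, 873, 342]) cube([1072, 241, 171]);
translate([489, 1114, 513]) cube([1072, 241, 171]);
translate([489, 1355, 684]) cube([1072, 241, 171]);


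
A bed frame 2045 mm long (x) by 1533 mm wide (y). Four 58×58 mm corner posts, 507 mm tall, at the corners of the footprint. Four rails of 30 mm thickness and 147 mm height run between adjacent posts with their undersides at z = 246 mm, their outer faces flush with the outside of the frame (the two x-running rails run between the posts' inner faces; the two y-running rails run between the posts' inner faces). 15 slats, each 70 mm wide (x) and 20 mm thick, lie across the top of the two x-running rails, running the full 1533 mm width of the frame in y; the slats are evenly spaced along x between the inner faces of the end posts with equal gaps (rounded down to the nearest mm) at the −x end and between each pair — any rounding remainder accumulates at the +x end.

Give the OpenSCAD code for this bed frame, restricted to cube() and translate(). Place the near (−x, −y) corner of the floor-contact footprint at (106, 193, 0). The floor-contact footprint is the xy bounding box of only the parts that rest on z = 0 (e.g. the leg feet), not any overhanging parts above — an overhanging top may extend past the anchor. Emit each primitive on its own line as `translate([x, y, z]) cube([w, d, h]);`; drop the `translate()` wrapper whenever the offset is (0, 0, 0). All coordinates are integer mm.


translate([106, 193, 0]) cube([58, 58, 507]);
translate([106, 1668, 0]) cube([58, 58, 507]);
translate([2093, 193, 0]) cube([58, 58, 507]);
translate([2093, 1668, 0]) cube([58, 58, 507]);
translate([164, 193, 246]) cube([1929, 30, 147]);
translate([164, 1696, 246]) cube([1929, 30, 147]);
translate([106, 251, 246]) cube([30, 1417, 147]);
translate([2121, 251, 246]) cube([30, 1417, 147]);
translate([218, 193, 393]) cube([70, 1533, 20]);
translate([342, 193, 393]) cube([70, 1533, 20]);
translate([466, 193, 393]) cube([70, 1533, 20]);
translate([590, 193, 393]) cube([70, 1533, 20]);
translate([714, 193, 393]) cube([70, 1533, 20]);
translate([838, 193, 393]) cube([70, 1533, 20]);
translate([962, 193, 393]) cube([70, 1533, 20]);
translate([1086, 193, 393]) cube([70, 1533, 20]);
translate([1210, 193, 393]) cube([70, 1533, 20]);
translate([1334, 193, 393]) cube([70, 1533, 20]);
translate([1458, 193, 393]) cube([70, 1533, 20]);
translate([1582, 193, 393]) cube([70, 1533, 20]);
translate([1706, 193, 393]) cube([70, 1533, 20]);
translate([1830, 193, 393]) cube([70, 1533, 20]);
translate([1954, 193, 393]) cube([70, 1533, 20]);


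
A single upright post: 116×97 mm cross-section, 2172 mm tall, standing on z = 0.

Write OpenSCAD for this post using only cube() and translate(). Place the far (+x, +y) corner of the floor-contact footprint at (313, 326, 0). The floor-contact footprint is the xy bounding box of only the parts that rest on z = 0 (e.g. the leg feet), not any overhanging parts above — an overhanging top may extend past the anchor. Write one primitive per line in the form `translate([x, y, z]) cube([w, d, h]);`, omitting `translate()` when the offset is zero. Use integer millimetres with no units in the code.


translate([197, 229, 0]) cube([116, 97, 2172]);


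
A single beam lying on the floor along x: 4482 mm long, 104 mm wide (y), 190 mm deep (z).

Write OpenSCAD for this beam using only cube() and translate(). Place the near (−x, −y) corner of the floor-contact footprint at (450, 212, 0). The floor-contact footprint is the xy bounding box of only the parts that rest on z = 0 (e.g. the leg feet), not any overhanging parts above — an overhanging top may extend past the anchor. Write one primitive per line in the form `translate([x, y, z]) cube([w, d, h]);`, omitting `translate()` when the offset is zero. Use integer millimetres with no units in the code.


translate([450, 212, 0]) cube([4482, 104, 190]);


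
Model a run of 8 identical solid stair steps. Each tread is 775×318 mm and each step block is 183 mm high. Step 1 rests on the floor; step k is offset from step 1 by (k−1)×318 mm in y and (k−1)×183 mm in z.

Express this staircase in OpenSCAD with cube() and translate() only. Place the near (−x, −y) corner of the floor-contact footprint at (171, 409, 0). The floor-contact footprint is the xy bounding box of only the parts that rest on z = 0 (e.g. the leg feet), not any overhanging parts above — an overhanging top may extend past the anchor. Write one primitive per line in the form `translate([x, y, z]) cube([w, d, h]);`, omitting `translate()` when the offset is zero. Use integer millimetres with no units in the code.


translate([171, 409, 0]) cube([775, 318, 183]);
translate([171, 727, 183]) cube([775, 318, 183]);
translate([171, 1045, 366]) cube([775, 318, 183]);
translate([171, 1363, 549]) cube([775, 318, 183]);
translate([171, 1681, 732]) cube([775, 318, 183]);
translate([171, 1999, 915]) cube([775, 318, 183]);
translate([171, 2317, 1098]) cube([775, 318, 183]);
translate([171, 2635, 1281]) cube([775, 318, 183]);
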